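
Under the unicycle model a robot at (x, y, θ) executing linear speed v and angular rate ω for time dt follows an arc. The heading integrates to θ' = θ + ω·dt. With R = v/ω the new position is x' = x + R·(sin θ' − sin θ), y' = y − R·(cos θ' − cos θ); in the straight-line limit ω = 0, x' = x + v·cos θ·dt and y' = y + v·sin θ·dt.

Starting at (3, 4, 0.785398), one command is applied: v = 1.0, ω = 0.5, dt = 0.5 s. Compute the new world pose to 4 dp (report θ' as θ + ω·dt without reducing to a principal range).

θ' = 0.7854 + 0.5·0.5 = 1.0354
R = v/ω = 1.0/0.5 = 2.0000
x' = 3 + 2.0000·(sin 1.0354 − sin 0.7854) = 3.3059
y' = 4 − 2.0000·(cos 1.0354 − cos 0.7854) = 4.3938

(3.3059, 4.3938, 1.0354)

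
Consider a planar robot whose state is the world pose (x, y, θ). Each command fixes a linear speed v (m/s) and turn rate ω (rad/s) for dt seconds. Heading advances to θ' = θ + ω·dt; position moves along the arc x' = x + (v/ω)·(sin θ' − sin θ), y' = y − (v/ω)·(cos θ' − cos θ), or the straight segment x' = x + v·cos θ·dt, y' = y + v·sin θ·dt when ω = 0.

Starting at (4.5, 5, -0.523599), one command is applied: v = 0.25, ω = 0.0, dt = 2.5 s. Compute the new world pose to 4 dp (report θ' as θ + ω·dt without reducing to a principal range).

(5.0413, 4.6875, -0.5236)

θ' = -0.5236 + 0.0·2.5 = -0.5236
ω = 0 → straight: x' = 4.5 + 0.25·cos(-0.5236)·2.5 = 5.0413
y' = 5 + 0.25·sin(-0.5236)·2.5 = 4.6875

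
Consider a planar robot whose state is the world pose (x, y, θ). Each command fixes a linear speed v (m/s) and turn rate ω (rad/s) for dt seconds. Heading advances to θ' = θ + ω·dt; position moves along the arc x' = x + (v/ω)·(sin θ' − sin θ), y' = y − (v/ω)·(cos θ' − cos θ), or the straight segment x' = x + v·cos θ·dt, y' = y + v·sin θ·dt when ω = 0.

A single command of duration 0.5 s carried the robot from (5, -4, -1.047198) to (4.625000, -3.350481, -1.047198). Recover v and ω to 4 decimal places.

v = -1.5000, ω = 0.0000

Δθ = -1.047198 − -1.047198 = 0.000000
ω = Δθ/dt = 0.000000/0.5 = 0.0000
ω = 0 → v = (Δx·cos θ + Δy·sin θ)/dt = -1.5000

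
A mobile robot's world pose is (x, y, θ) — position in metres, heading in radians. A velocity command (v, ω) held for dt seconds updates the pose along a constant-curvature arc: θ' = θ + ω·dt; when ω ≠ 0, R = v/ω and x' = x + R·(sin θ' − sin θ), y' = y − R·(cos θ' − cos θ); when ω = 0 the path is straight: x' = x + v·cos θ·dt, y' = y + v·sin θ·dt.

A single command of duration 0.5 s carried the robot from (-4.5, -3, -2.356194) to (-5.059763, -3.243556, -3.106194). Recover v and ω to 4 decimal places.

v = 1.2500, ω = -1.5000

Δθ = -3.106194 − -2.356194 = -0.750000
ω = Δθ/dt = -0.750000/0.5 = -1.5000
R = Δx/(sin θ' − sin θ) = -0.8333
v = R·ω = -0.8333·-1.5000 = 1.2500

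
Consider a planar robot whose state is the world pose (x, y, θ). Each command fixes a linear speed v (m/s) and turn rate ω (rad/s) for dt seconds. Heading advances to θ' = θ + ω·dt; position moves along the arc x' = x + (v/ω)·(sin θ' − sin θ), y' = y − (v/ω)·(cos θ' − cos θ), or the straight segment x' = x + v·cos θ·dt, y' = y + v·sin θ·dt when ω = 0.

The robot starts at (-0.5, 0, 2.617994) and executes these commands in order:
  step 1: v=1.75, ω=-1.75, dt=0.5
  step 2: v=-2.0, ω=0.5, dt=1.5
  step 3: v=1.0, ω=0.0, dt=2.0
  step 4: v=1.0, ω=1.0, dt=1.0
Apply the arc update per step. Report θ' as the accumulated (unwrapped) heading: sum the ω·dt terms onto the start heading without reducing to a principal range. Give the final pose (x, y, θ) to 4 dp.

step 1: θ'=1.7430 (R=-1.0000) → pose (-0.9852, 0.6947, 1.7430)
step 2: θ'=2.4930 (R=-4.0000) → pose (0.5394, -1.8077, 2.4930)
step 3: θ'=2.4930 (straight) → pose (-1.0545, -0.5995, 2.4930)
step 4: θ'=3.4930 (R=1.0000) → pose (-2.0028, -0.4576, 3.4930)

(-2.0028, -0.4576, 3.4930)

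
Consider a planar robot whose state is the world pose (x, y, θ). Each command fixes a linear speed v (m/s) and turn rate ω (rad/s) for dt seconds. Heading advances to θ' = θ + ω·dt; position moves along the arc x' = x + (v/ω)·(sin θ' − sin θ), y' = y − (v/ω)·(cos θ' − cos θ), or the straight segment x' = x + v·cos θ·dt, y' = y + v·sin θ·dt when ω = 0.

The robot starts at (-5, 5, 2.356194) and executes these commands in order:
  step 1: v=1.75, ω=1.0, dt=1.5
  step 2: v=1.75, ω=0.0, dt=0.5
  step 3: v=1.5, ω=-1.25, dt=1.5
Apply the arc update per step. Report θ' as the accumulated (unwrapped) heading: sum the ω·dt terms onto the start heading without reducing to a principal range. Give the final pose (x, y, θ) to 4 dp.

step 1: θ'=3.8562 (R=1.7500) → pose (-7.3842, 5.0844, 3.8562)
step 2: θ'=3.8562 (straight) → pose (-8.0452, 4.5110, 3.8562)
step 3: θ'=1.9812 (R=-1.2000) → pose (-9.9319, 4.9387, 1.9812)

(-9.9319, 4.9387, 1.9812)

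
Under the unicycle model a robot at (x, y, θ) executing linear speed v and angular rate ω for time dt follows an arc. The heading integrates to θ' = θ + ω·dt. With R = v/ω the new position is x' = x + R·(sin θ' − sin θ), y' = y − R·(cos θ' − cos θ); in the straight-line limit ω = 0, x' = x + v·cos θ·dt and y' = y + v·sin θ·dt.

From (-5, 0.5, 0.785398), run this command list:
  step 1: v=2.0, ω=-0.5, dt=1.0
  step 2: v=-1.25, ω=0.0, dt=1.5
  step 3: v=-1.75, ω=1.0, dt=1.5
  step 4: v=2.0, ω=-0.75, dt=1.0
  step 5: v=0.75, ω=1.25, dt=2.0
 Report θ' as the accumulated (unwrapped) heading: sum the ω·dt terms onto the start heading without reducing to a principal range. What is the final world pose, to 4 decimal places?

step 1: θ'=0.2854 (R=-4.0000) → pose (-3.2977, 1.5098, 0.2854)
step 2: θ'=0.2854 (straight) → pose (-5.0969, 0.9819, 0.2854)
step 3: θ'=1.7854 (R=-1.7500) → pose (-6.3140, -1.0700, 1.7854)
step 4: θ'=1.0354 (R=-2.6667) → pose (-6.0021, 0.8584, 1.0354)
step 5: θ'=3.5354 (R=0.6000) → pose (-6.7483, 1.7186, 3.5354)

(-6.7483, 1.7186, 3.5354)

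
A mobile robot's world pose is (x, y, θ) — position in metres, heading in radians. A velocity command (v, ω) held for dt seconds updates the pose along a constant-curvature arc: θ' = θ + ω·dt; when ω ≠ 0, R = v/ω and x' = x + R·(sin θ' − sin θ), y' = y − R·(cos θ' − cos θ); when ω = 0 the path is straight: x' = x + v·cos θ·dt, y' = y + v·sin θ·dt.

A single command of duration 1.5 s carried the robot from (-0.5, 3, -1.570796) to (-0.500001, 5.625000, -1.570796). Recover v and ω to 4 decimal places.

Δθ = -1.570796 − -1.570796 = 0.000000
ω = Δθ/dt = 0.000000/1.5 = 0.0000
ω = 0 → v = (Δx·cos θ + Δy·sin θ)/dt = -1.7500

v = -1.7500, ω = 0.0000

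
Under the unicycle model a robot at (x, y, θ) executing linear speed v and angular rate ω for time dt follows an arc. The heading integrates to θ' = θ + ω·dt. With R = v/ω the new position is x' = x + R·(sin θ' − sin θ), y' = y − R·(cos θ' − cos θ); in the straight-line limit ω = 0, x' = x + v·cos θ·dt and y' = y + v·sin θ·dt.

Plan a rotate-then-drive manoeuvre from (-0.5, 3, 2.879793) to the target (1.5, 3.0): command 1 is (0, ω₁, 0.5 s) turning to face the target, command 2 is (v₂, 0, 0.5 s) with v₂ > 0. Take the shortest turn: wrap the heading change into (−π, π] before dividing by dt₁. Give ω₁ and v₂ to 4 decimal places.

ω₁ = -5.7596, v₂ = 4.0000

heading to target = atan2(3−3, 1.5−-0.5) = 0.0000
Δθ = wrap(0.0000 − 2.8798) = -2.8798; ω₁ = Δθ/dt₁ = -5.7596
distance = √((1.5−-0.5)² + (3−3)²) = 2.0000; v₂ = distance/dt₂ = 4.0000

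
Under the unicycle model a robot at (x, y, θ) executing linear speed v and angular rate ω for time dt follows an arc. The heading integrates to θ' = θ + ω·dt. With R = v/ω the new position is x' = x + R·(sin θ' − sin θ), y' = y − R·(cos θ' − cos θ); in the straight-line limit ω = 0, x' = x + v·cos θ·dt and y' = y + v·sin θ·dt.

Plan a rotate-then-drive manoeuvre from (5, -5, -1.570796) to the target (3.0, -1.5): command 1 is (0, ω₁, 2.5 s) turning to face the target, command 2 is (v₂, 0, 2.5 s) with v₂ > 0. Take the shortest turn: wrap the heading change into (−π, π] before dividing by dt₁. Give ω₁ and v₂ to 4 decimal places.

ω₁ = -1.0490, v₂ = 1.6125

heading to target = atan2(-1.5−-5, 3−5) = 2.0899
Δθ = wrap(2.0899 − -1.5708) = -2.6224; ω₁ = Δθ/dt₁ = -1.0490
distance = √((3−5)² + (-1.5−-5)²) = 4.0311; v₂ = distance/dt₂ = 1.6125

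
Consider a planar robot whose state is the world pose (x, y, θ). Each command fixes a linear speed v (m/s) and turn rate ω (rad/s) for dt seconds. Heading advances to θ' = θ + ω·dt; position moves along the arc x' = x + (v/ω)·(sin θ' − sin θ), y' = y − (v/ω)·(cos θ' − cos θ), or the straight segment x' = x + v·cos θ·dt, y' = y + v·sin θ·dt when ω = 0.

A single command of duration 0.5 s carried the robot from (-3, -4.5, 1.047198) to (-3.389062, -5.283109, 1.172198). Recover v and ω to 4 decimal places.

Δθ = 1.172198 − 1.047198 = 0.125000
ω = Δθ/dt = 0.125000/0.5 = 0.2500
R = −Δy/(cos θ' − cos θ) = -7.0000
v = R·ω = -7.0000·0.2500 = -1.7500

v = -1.7500, ω = 0.2500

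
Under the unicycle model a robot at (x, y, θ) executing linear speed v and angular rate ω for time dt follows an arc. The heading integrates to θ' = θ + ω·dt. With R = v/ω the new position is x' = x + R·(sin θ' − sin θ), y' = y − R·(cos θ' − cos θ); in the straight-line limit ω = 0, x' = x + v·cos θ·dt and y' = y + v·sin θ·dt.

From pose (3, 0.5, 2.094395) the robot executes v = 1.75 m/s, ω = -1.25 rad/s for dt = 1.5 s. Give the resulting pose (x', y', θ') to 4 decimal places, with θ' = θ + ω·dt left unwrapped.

(3.9077, 2.5664, 0.2194)

θ' = 2.0944 + -1.25·1.5 = 0.2194
R = v/ω = 1.75/-1.25 = -1.4000
x' = 3 + -1.4000·(sin 0.2194 − sin 2.0944) = 3.9077
y' = 0.5 − -1.4000·(cos 0.2194 − cos 2.0944) = 2.5664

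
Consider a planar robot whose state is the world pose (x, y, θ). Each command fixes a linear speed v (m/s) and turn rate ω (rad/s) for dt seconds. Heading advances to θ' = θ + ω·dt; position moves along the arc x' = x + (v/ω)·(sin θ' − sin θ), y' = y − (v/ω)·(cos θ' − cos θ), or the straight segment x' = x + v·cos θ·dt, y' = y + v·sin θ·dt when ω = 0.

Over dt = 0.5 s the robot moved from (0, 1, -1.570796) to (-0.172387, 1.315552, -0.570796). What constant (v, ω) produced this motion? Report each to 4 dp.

Δθ = -0.570796 − -1.570796 = 1.000000
ω = Δθ/dt = 1.000000/0.5 = 2.0000
R = −Δy/(cos θ' − cos θ) = -0.3750
v = R·ω = -0.3750·2.0000 = -0.7500

v = -0.7500, ω = 2.0000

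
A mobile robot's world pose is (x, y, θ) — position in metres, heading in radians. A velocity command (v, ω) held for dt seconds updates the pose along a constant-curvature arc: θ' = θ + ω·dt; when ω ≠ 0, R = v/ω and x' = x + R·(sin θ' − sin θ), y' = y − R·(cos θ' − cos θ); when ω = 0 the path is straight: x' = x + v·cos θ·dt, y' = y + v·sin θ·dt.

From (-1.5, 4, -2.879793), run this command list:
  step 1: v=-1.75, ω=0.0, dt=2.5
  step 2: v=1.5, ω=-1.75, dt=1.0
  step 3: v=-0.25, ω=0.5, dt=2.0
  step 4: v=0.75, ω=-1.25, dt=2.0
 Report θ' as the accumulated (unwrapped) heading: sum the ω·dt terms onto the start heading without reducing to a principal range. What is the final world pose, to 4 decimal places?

step 1: θ'=-2.8798 (straight) → pose (2.7259, 5.1323, -2.8798)
step 2: θ'=-4.6298 (R=-0.8571) → pose (1.6499, 5.8896, -4.6298)
step 3: θ'=-3.6298 (R=-0.5000) → pose (1.9136, 5.4892, -3.6298)
step 4: θ'=-6.1298 (R=-0.6000) → pose (2.1034, 6.6121, -6.1298)

(2.1034, 6.6121, -6.1298)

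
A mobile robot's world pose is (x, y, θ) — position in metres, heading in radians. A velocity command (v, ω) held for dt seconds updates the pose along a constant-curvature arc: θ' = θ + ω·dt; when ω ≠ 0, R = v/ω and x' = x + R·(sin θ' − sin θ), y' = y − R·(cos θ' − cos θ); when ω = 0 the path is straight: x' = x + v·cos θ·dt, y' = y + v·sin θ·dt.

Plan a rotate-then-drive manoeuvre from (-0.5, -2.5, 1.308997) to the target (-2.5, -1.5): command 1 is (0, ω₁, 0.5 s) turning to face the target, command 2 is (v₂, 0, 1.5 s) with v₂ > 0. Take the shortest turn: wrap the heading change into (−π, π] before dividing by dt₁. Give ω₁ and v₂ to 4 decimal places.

heading to target = atan2(-1.5−-2.5, -2.5−-0.5) = 2.6779
Δθ = wrap(2.6779 − 1.3090) = 1.3689; ω₁ = Δθ/dt₁ = 2.7379
distance = √((-2.5−-0.5)² + (-1.5−-2.5)²) = 2.2361; v₂ = distance/dt₂ = 1.4907

ω₁ = 2.7379, v₂ = 1.4907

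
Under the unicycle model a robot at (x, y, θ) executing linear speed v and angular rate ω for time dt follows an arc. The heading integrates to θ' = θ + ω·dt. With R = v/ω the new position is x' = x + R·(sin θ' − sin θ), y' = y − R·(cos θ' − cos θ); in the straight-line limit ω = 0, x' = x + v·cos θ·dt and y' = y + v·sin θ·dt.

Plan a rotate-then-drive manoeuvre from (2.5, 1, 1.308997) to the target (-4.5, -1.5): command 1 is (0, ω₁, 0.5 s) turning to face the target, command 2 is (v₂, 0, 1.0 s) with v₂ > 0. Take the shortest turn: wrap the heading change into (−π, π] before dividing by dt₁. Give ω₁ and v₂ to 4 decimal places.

ω₁ = 4.3512, v₂ = 7.4330

heading to target = atan2(-1.5−1, -4.5−2.5) = -2.7986
Δθ = wrap(-2.7986 − 1.3090) = 2.1756; ω₁ = Δθ/dt₁ = 4.3512
distance = √((-4.5−2.5)² + (-1.5−1)²) = 7.4330; v₂ = distance/dt₂ = 7.4330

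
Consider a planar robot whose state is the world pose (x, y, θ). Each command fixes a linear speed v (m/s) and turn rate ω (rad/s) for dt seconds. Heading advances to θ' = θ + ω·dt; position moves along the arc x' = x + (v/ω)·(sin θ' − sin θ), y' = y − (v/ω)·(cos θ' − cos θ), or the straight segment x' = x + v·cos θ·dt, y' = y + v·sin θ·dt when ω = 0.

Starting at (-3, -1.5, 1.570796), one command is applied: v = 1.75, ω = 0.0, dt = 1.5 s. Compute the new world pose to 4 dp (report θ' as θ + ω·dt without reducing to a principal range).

(-3.0000, 1.1250, 1.5708)

θ' = 1.5708 + 0.0·1.5 = 1.5708
ω = 0 → straight: x' = -3 + 1.75·cos(1.5708)·1.5 = -3.0000
y' = -1.5 + 1.75·sin(1.5708)·1.5 = 1.1250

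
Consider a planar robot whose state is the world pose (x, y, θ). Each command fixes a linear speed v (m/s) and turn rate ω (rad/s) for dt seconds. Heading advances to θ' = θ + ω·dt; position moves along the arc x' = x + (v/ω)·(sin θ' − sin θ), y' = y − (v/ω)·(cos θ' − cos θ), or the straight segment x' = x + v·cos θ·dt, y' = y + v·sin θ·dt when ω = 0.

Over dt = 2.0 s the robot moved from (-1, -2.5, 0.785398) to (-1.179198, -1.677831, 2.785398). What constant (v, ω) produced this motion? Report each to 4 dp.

v = 0.5000, ω = 1.0000

Δθ = 2.785398 − 0.785398 = 2.000000
ω = Δθ/dt = 2.000000/2.0 = 1.0000
R = −Δy/(cos θ' − cos θ) = 0.5000
v = R·ω = 0.5000·1.0000 = 0.5000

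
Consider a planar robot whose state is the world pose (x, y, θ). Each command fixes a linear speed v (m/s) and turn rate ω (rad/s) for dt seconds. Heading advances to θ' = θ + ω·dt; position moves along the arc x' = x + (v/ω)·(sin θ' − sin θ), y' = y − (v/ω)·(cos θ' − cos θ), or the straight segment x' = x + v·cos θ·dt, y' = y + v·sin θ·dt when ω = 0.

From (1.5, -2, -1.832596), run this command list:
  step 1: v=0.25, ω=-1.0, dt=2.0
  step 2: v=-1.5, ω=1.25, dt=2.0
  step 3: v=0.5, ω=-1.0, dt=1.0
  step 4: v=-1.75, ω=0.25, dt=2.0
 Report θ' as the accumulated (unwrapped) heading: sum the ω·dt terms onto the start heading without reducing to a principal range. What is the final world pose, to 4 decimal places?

(4.6023, 1.6367, -1.8326)

step 1: θ'=-3.8326 (R=-0.2500) → pose (1.0992, -2.1279, -3.8326)
step 2: θ'=-1.3326 (R=-1.2000) → pose (3.0301, -0.9201, -1.3326)
step 3: θ'=-2.3326 (R=-0.5000) → pose (2.9060, -1.3832, -2.3326)
step 4: θ'=-1.8326 (R=-7.0000) → pose (4.6023, 1.6367, -1.8326)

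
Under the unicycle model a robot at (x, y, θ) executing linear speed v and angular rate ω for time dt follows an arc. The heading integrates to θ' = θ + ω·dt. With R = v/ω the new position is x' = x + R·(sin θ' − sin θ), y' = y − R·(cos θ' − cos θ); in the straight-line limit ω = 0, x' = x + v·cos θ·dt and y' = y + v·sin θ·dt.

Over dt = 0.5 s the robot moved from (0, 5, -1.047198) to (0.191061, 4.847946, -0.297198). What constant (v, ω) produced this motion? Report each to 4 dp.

v = 0.5000, ω = 1.5000

Δθ = -0.297198 − -1.047198 = 0.750000
ω = Δθ/dt = 0.750000/0.5 = 1.5000
R = Δx/(sin θ' − sin θ) = 0.3333
v = R·ω = 0.3333·1.5000 = 0.5000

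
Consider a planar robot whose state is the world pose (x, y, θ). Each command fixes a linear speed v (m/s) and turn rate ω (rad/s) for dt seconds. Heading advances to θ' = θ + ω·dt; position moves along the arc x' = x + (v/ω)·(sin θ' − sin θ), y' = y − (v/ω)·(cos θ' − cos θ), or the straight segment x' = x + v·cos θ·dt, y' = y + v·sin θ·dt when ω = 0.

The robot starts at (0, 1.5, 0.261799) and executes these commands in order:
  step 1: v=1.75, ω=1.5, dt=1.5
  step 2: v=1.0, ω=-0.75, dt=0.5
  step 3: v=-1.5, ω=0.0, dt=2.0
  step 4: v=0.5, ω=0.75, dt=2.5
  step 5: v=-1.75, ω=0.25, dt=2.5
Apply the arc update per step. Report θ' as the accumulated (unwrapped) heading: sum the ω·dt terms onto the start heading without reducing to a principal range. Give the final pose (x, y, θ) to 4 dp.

step 1: θ'=2.5118 (R=1.1667) → pose (0.3852, 3.5698, 2.5118)
step 2: θ'=2.1368 (R=-1.3333) → pose (0.0451, 3.9323, 2.1368)
step 3: θ'=2.1368 (straight) → pose (1.6539, 1.4001, 2.1368)
step 4: θ'=4.0118 (R=0.6667) → pose (0.5815, 1.4724, 4.0118)
step 5: θ'=4.6368 (R=-7.0000) → pose (2.2103, 5.4564, 4.6368)

(2.2103, 5.4564, 4.6368)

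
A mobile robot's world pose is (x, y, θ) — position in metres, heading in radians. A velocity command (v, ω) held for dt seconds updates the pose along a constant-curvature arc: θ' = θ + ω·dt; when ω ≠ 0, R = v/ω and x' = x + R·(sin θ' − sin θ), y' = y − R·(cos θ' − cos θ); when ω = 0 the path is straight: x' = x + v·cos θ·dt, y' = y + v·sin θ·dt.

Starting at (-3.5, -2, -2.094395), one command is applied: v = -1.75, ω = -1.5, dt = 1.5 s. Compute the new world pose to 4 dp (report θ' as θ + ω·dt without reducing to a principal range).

θ' = -2.0944 + -1.5·1.5 = -4.3444
R = v/ω = -1.75/-1.5 = 1.1667
x' = -3.5 + 1.1667·(sin -4.3444 − sin -2.0944) = -1.4011
y' = -2 − 1.1667·(cos -4.3444 − cos -2.0944) = -2.1636

(-1.4011, -2.1636, -4.3444)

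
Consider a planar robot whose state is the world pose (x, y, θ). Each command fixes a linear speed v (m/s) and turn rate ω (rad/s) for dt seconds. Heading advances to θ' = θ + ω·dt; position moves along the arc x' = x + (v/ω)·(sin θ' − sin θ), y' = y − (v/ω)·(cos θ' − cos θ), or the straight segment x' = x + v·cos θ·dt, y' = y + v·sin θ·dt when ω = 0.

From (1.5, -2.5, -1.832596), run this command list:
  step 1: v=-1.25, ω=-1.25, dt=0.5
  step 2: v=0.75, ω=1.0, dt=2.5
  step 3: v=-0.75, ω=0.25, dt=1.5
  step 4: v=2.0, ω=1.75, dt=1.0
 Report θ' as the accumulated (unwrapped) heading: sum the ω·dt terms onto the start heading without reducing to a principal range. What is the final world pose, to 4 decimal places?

(1.7329, -1.8824, 2.1674)

step 1: θ'=-2.4576 (R=1.0000) → pose (1.8340, -1.9838, -2.4576)
step 2: θ'=0.0424 (R=0.7500) → pose (2.3397, -3.3144, 0.0424)
step 3: θ'=0.4174 (R=-3.0000) → pose (1.2508, -3.5693, 0.4174)
step 4: θ'=2.1674 (R=1.1429) → pose (1.7329, -1.8824, 2.1674)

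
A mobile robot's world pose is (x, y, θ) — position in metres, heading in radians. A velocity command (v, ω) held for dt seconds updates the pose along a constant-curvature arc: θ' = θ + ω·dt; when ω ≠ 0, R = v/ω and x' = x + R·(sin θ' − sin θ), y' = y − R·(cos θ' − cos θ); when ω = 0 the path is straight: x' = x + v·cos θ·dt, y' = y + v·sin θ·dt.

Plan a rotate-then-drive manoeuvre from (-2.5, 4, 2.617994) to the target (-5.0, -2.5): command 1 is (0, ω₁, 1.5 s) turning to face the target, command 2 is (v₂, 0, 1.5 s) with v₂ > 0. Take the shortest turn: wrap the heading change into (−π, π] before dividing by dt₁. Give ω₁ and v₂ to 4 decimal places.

heading to target = atan2(-2.5−4, -5−-2.5) = -1.9380
Δθ = wrap(-1.9380 − 2.6180) = 1.7272; ω₁ = Δθ/dt₁ = 1.1515
distance = √((-5−-2.5)² + (-2.5−4)²) = 6.9642; v₂ = distance/dt₂ = 4.6428

ω₁ = 1.1515, v₂ = 4.6428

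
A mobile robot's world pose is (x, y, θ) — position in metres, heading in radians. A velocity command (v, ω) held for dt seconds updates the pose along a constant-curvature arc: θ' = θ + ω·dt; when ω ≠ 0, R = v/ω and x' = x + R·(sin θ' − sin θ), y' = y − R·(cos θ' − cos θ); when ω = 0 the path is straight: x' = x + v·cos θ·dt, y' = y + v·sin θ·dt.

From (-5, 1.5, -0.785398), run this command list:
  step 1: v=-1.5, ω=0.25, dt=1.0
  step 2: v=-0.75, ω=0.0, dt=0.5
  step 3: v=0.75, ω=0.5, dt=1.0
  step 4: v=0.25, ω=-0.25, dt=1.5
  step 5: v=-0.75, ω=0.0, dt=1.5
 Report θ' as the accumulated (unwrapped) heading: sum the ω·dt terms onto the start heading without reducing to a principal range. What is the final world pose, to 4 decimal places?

step 1: θ'=-0.5354 (R=-6.0000) → pose (-6.1815, 2.4178, -0.5354)
step 2: θ'=-0.5354 (straight) → pose (-6.5041, 2.6091, -0.5354)
step 3: θ'=-0.0354 (R=1.5000) → pose (-5.7919, 2.4001, -0.0354)
step 4: θ'=-0.4104 (R=-1.0000) → pose (-5.4283, 2.3177, -0.4104)
step 5: θ'=-0.4104 (straight) → pose (-6.4599, 2.7665, -0.4104)

(-6.4599, 2.7665, -0.4104)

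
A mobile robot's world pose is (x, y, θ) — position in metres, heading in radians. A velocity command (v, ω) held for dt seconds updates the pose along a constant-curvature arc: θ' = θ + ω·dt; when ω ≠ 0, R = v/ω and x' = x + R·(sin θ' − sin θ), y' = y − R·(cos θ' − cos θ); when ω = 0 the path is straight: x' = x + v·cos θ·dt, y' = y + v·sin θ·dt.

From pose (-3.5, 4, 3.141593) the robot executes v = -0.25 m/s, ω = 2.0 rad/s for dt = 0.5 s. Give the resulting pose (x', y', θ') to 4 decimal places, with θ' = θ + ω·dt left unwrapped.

θ' = 3.1416 + 2.0·0.5 = 4.1416
R = v/ω = -0.25/2.0 = -0.1250
x' = -3.5 + -0.1250·(sin 4.1416 − sin 3.1416) = -3.3948
y' = 4 − -0.1250·(cos 4.1416 − cos 3.1416) = 4.0575

(-3.3948, 4.0575, 4.1416)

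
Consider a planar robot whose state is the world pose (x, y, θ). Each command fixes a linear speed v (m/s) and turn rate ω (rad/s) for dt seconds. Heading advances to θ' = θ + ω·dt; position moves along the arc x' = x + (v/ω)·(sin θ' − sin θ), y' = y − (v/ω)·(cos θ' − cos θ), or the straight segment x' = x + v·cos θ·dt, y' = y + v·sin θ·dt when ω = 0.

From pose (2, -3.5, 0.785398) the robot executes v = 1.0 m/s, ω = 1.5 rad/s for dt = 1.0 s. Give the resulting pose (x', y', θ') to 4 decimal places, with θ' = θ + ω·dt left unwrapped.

θ' = 0.7854 + 1.5·1.0 = 2.2854
R = v/ω = 1.0/1.5 = 0.6667
x' = 2 + 0.6667·(sin 2.2854 − sin 0.7854) = 2.0322
y' = -3.5 − 0.6667·(cos 2.2854 − cos 0.7854) = -2.5917

(2.0322, -2.5917, 2.2854)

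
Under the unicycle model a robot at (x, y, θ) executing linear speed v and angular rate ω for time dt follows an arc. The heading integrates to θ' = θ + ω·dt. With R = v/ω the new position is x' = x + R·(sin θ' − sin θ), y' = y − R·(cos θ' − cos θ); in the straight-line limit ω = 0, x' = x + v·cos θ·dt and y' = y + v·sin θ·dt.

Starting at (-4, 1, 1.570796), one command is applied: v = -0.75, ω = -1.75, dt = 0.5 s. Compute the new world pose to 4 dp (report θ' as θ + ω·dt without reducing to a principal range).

θ' = 1.5708 + -1.75·0.5 = 0.6958
R = v/ω = -0.75/-1.75 = 0.4286
x' = -4 + 0.4286·(sin 0.6958 − sin 1.5708) = -4.1539
y' = 1 − 0.4286·(cos 0.6958 − cos 1.5708) = 0.6711

(-4.1539, 0.6711, 0.6958)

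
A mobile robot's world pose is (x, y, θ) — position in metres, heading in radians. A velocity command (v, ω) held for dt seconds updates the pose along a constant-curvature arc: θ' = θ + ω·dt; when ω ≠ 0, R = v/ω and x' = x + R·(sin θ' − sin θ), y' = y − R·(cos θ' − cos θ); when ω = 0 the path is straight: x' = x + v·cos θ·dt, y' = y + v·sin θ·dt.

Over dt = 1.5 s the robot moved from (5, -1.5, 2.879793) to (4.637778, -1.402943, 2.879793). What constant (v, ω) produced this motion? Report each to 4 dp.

v = 0.2500, ω = 0.0000

Δθ = 2.879793 − 2.879793 = 0.000000
ω = Δθ/dt = 0.000000/1.5 = 0.0000
ω = 0 → v = (Δx·cos θ + Δy·sin θ)/dt = 0.2500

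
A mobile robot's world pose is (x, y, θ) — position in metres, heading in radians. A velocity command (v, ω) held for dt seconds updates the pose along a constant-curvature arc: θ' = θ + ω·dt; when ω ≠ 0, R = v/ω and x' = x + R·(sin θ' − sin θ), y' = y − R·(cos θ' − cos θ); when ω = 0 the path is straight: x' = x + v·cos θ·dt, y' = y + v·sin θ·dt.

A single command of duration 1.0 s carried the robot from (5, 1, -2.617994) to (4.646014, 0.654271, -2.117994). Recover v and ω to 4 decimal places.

v = 0.5000, ω = 0.5000

Δθ = -2.117994 − -2.617994 = 0.500000
ω = Δθ/dt = 0.500000/1.0 = 0.5000
R = Δx/(sin θ' − sin θ) = 1.0000
v = R·ω = 1.0000·0.5000 = 0.5000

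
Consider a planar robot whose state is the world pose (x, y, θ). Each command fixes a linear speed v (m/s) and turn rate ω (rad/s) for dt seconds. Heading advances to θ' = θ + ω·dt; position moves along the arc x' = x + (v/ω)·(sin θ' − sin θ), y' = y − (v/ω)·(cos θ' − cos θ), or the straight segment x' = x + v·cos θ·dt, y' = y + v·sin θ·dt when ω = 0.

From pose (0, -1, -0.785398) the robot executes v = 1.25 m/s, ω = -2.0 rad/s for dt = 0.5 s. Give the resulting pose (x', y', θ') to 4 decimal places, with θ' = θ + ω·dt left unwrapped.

θ' = -0.7854 + -2.0·0.5 = -1.7854
R = v/ω = 1.25/-2.0 = -0.6250
x' = 0 + -0.6250·(sin -1.7854 − sin -0.7854) = 0.1687
y' = -1 − -0.6250·(cos -1.7854 − cos -0.7854) = -1.5750

(0.1687, -1.5750, -1.7854)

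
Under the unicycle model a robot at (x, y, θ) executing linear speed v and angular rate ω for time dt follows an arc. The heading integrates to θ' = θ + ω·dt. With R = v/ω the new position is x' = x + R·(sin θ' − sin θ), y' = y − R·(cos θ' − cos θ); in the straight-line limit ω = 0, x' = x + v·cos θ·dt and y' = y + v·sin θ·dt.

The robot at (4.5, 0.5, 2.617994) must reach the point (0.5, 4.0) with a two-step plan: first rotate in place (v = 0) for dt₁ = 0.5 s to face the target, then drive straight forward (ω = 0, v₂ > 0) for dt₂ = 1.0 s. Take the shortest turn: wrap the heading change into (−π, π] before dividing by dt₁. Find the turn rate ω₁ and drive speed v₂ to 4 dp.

ω₁ = -0.3905, v₂ = 5.3151

heading to target = atan2(4−0.5, 0.5−4.5) = 2.4228
Δθ = wrap(2.4228 − 2.6180) = -0.1952; ω₁ = Δθ/dt₁ = -0.3905
distance = √((0.5−4.5)² + (4−0.5)²) = 5.3151; v₂ = distance/dt₂ = 5.3151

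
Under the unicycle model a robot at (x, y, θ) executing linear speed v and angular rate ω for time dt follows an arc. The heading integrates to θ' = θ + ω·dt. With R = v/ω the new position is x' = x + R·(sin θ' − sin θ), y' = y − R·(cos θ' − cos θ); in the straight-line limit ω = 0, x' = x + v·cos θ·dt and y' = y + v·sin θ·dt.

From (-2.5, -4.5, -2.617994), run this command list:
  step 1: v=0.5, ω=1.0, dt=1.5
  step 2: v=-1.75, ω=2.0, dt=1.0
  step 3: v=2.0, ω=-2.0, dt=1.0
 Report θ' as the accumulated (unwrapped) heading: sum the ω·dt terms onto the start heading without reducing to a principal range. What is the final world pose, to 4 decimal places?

(-2.4907, -5.1765, -1.1180)

step 1: θ'=-1.1180 (R=0.5000) → pose (-2.6996, -5.1518, -1.1180)
step 2: θ'=0.8820 (R=-0.8750) → pose (-4.1619, -4.9784, 0.8820)
step 3: θ'=-1.1180 (R=-1.0000) → pose (-2.4907, -5.1765, -1.1180)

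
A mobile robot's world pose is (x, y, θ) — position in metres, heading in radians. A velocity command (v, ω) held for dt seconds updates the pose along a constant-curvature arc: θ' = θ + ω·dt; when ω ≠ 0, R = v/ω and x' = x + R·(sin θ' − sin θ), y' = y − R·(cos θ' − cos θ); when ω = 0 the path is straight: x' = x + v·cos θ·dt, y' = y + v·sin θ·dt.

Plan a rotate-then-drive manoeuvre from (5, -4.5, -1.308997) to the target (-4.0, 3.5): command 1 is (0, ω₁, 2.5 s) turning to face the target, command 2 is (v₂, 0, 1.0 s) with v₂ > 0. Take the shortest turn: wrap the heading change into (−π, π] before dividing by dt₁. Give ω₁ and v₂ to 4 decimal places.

heading to target = atan2(3.5−-4.5, -4−5) = 2.4150
Δθ = wrap(2.4150 − -1.3090) = -2.5592; ω₁ = Δθ/dt₁ = -1.0237
distance = √((-4−5)² + (3.5−-4.5)²) = 12.0416; v₂ = distance/dt₂ = 12.0416

ω₁ = -1.0237, v₂ = 12.0416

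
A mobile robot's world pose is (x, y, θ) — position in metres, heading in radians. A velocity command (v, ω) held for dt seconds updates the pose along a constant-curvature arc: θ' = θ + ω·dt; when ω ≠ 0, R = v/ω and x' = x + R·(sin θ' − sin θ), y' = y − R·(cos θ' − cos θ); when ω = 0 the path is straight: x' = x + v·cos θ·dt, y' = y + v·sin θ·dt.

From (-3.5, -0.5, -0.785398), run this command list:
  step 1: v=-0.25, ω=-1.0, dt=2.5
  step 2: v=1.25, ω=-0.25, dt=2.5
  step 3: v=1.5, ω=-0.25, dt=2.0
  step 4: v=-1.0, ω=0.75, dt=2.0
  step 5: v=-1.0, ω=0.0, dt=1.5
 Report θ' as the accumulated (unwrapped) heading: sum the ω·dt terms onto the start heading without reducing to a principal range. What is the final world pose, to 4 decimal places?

(-4.5654, 3.2492, -2.9104)

step 1: θ'=-3.2854 (R=0.2500) → pose (-3.2874, -0.0758, -3.2854)
step 2: θ'=-3.9104 (R=-5.0000) → pose (-6.0472, 1.2789, -3.9104)
step 3: θ'=-4.4104 (R=-6.0000) → pose (-7.6040, 3.8068, -4.4104)
step 4: θ'=-2.9104 (R=-1.3333) → pose (-6.0255, 2.9055, -2.9104)
step 5: θ'=-2.9104 (straight) → pose (-4.5654, 3.2492, -2.9104)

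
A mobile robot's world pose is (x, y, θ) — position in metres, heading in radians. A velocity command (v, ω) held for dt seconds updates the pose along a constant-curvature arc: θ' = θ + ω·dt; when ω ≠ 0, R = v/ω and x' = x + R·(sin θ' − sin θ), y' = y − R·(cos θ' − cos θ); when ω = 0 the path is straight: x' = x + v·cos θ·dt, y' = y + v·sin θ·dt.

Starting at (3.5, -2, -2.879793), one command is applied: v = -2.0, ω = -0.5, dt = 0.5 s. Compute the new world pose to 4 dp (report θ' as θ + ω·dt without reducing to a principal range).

(4.4881, -1.8640, -3.1298)

θ' = -2.8798 + -0.5·0.5 = -3.1298
R = v/ω = -2.0/-0.5 = 4.0000
x' = 3.5 + 4.0000·(sin -3.1298 − sin -2.8798) = 4.4881
y' = -2 − 4.0000·(cos -3.1298 − cos -2.8798) = -1.8640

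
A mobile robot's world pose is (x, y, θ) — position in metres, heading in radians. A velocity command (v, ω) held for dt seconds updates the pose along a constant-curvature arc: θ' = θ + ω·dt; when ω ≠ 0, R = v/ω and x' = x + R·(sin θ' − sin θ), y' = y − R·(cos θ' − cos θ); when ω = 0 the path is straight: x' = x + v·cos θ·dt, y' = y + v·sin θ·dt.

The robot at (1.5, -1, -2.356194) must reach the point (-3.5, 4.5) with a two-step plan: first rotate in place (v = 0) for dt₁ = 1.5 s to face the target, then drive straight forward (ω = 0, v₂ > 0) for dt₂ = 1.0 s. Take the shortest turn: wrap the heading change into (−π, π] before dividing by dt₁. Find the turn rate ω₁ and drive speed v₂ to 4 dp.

heading to target = atan2(4.5−-1, -3.5−1.5) = 2.3086
Δθ = wrap(2.3086 − -2.3562) = -1.6184; ω₁ = Δθ/dt₁ = -1.0789
distance = √((-3.5−1.5)² + (4.5−-1)²) = 7.4330; v₂ = distance/dt₂ = 7.4330

ω₁ = -1.0789, v₂ = 7.4330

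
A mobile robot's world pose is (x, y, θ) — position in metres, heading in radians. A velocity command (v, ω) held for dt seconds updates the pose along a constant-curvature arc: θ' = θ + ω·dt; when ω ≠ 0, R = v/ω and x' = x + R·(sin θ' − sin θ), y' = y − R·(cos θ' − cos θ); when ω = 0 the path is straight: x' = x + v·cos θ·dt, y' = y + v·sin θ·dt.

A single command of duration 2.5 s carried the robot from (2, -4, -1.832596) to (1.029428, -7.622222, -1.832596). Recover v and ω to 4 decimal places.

v = 1.5000, ω = 0.0000

Δθ = -1.832596 − -1.832596 = 0.000000
ω = Δθ/dt = 0.000000/2.5 = 0.0000
ω = 0 → v = (Δx·cos θ + Δy·sin θ)/dt = 1.5000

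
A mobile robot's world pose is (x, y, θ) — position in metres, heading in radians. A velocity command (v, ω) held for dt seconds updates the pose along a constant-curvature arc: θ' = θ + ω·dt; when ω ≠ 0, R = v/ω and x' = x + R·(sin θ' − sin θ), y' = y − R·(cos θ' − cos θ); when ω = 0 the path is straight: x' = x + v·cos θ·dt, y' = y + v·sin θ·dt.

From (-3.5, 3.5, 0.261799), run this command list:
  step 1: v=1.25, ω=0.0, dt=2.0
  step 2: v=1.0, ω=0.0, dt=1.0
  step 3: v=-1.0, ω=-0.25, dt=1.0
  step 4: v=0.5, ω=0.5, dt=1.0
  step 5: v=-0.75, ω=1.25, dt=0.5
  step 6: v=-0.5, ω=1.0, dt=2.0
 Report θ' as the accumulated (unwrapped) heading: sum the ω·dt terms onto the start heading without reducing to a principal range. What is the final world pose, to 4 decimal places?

(-0.4287, 3.4168, 3.1368)

step 1: θ'=0.2618 (straight) → pose (-1.0852, 4.1470, 0.2618)
step 2: θ'=0.2618 (straight) → pose (-0.1193, 4.4059, 0.2618)
step 3: θ'=0.0118 (R=4.0000) → pose (-1.1073, 4.2698, 0.0118)
step 4: θ'=0.5118 (R=1.0000) → pose (-0.6294, 4.3979, 0.5118)
step 5: θ'=1.1368 (R=-0.6000) → pose (-0.8799, 4.1271, 1.1368)
step 6: θ'=3.1368 (R=-0.5000) → pose (-0.4287, 3.4168, 3.1368)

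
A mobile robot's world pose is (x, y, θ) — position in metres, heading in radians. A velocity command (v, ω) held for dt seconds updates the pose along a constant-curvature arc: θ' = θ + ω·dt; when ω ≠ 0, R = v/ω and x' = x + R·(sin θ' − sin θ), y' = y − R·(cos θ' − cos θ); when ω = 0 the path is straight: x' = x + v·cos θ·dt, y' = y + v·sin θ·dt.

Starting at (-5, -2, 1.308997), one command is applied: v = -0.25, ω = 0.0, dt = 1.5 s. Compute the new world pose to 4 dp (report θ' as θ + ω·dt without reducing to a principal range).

θ' = 1.3090 + 0.0·1.5 = 1.3090
ω = 0 → straight: x' = -5 + -0.25·cos(1.3090)·1.5 = -5.0971
y' = -2 + -0.25·sin(1.3090)·1.5 = -2.3622

(-5.0971, -2.3622, 1.3090)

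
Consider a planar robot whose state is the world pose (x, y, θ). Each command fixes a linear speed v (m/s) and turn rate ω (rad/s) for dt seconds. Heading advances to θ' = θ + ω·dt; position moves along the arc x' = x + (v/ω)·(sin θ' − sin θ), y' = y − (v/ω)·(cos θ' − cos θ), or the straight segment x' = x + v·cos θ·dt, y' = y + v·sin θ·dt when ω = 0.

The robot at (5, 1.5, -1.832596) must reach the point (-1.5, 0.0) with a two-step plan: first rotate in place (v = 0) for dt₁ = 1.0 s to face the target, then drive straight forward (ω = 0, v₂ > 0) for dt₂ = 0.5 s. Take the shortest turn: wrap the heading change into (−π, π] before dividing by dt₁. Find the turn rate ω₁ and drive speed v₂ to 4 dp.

ω₁ = -1.0822, v₂ = 13.3417

heading to target = atan2(0−1.5, -1.5−5) = -2.9148
Δθ = wrap(-2.9148 − -1.8326) = -1.0822; ω₁ = Δθ/dt₁ = -1.0822
distance = √((-1.5−5)² + (0−1.5)²) = 6.6708; v₂ = distance/dt₂ = 13.3417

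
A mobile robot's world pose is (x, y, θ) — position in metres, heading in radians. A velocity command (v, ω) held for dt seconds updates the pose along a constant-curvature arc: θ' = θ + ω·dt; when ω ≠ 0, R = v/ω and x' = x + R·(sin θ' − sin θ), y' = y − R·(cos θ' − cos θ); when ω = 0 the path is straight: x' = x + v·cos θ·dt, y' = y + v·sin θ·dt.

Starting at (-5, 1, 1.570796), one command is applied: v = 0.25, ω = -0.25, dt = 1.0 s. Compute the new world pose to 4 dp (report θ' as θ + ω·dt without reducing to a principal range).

θ' = 1.5708 + -0.25·1.0 = 1.3208
R = v/ω = 0.25/-0.25 = -1.0000
x' = -5 + -1.0000·(sin 1.3208 − sin 1.5708) = -4.9689
y' = 1 − -1.0000·(cos 1.3208 − cos 1.5708) = 1.2474

(-4.9689, 1.2474, 1.3208)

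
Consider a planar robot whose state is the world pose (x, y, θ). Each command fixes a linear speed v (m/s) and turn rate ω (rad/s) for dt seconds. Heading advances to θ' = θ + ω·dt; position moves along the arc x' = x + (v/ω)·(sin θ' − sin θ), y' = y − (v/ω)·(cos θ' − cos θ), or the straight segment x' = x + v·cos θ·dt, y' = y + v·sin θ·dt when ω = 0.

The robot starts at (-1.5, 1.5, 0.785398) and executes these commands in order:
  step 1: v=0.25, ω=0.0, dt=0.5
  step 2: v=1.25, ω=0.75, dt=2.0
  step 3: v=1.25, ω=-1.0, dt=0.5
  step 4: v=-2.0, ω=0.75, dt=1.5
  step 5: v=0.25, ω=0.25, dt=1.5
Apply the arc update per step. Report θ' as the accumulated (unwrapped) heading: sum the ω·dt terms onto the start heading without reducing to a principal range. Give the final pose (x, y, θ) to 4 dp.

step 1: θ'=0.7854 (straight) → pose (-1.4116, 1.5884, 0.7854)
step 2: θ'=2.2854 (R=1.6667) → pose (-1.3312, 3.8591, 2.2854)
step 3: θ'=1.7854 (R=-1.2500) → pose (-1.6083, 4.4120, 1.7854)
step 4: θ'=2.9104 (R=-2.6667) → pose (0.3861, 2.3842, 2.9104)
step 5: θ'=3.2854 (R=1.0000) → pose (0.0137, 2.4005, 3.2854)

(0.0137, 2.4005, 3.2854)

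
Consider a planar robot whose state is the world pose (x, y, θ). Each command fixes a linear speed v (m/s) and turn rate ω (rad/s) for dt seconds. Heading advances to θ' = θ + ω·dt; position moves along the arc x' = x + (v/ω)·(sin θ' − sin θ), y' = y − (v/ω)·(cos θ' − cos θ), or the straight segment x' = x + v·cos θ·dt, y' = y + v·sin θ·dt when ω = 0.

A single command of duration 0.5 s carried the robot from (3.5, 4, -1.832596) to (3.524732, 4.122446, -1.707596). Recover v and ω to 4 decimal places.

v = -0.2500, ω = 0.2500

Δθ = -1.707596 − -1.832596 = 0.125000
ω = Δθ/dt = 0.125000/0.5 = 0.2500
R = −Δy/(cos θ' − cos θ) = -1.0000
v = R·ω = -1.0000·0.2500 = -0.2500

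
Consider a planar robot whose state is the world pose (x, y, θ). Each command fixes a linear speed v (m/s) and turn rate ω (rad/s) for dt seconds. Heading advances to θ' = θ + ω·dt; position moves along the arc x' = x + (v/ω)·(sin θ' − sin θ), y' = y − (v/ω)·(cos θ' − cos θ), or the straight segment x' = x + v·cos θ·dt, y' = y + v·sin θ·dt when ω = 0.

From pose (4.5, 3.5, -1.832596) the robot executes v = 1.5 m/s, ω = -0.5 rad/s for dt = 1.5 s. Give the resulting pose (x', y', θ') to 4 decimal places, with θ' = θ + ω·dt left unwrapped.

θ' = -1.8326 + -0.5·1.5 = -2.5826
R = v/ω = 1.5/-0.5 = -3.0000
x' = 4.5 + -3.0000·(sin -2.5826 − sin -1.8326) = 3.1932
y' = 3.5 − -3.0000·(cos -2.5826 − cos -1.8326) = 1.7331

(3.1932, 1.7331, -2.5826)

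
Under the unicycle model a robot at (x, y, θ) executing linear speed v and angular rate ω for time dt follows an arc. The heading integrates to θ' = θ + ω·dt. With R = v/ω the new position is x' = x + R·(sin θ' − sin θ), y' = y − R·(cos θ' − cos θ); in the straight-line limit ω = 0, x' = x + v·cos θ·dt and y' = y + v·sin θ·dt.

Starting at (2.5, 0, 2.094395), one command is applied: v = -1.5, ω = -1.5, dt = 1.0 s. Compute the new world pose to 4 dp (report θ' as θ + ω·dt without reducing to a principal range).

(2.1940, -1.3285, 0.5944)

θ' = 2.0944 + -1.5·1.0 = 0.5944
R = v/ω = -1.5/-1.5 = 1.0000
x' = 2.5 + 1.0000·(sin 0.5944 − sin 2.0944) = 2.1940
y' = 0 − 1.0000·(cos 0.5944 − cos 2.0944) = -1.3285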